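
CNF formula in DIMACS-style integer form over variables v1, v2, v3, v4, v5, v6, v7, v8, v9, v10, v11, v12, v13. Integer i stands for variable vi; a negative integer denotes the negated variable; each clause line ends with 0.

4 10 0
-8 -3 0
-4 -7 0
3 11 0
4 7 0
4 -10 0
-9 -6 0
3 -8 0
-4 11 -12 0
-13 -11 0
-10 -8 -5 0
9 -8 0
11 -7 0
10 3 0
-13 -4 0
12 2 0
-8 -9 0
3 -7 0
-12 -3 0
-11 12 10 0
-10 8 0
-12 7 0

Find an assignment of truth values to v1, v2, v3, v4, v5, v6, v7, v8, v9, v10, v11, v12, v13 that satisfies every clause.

v2 occurs only positively in the remaining clauses — set v2 = True.
v13 occurs only negated in the remaining clauses — set v13 = False.
Set v3 = True and propagate.
  then v8 is forced to False.
  then v12 is forced to False.
  then v10 is forced to False.
  then v4 is forced to True.
  then v7 is forced to False.
  then v11 is forced to False.
The remaining clauses are satisfied by v1 = True, v5 = True, v6 = True, v9 = False.
Every clause has at least one true literal under this assignment.
Check each clause:
  1. {v10, v4} — v4 is true.
  2. {¬v8, ¬v3} — ¬v8 is true.
  3. {¬v4, ¬v7} — ¬v7 is true.
  4. {v11, v3} — v3 is true.
  5. {v4, v7} — v4 is true.
  6. {v4, ¬v10} — v4 is true.
  7. {¬v6, ¬v9} — ¬v9 is true.
  8. {v3, ¬v8} — ¬v8 is true.
  9. {¬v4, v11, ¬v12} — ¬v12 is true.
  10. {¬v13, ¬v11} — ¬v13 is true.
  11. {¬v8, ¬v10, ¬v5} — ¬v8 is true.
  12. {¬v8, v9} — ¬v8 is true.
  13. {v11, ¬v7} — ¬v7 is true.
  14. {v3, v10} — v3 is true.
  15. {¬v4, ¬v13} — ¬v13 is true.
  16. {v2, v12} — v2 is true.
  17. {¬v8, ¬v9} — ¬v8 is true.
  18. {¬v7, v3} — ¬v7 is true.
  19. {¬v3, ¬v12} — ¬v12 is true.
  20. {v10, ¬v11, v12} — ¬v11 is true.
  21. {v8, ¬v10} — ¬v10 is true.
  22. {v7, ¬v12} — ¬v12 is true.

v1=1, v2=1, v3=1, v4=1, v5=1, v6=1, v7=0, v8=0, v9=0, v10=0, v11=0, v12=0, v13=0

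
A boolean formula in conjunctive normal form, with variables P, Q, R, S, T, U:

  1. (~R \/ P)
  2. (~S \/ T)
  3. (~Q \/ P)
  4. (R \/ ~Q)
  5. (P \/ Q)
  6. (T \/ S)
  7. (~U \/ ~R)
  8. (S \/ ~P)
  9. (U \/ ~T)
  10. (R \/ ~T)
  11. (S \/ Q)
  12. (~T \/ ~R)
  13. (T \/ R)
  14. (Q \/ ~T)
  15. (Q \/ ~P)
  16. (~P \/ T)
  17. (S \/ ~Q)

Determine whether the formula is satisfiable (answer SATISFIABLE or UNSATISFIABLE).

UNSATISFIABLE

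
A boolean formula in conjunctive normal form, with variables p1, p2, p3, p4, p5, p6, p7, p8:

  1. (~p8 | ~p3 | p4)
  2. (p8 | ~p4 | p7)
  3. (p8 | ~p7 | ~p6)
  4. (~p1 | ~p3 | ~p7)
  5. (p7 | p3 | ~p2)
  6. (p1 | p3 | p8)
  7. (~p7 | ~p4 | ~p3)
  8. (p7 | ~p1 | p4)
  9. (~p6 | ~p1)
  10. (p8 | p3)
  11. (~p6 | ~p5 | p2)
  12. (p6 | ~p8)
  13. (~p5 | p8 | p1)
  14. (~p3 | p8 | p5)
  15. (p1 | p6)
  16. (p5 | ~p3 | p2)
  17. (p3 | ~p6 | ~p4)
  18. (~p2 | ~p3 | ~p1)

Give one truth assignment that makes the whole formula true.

p1=F, p2=F, p3=F, p4=F, p5=F, p6=T, p7=F, p8=T

Branch on p1: take p1 = False.
  then p6 is forced to True.
For the remaining variables, p2 = False, p3 = False, p4 = False, p5 = False, p7 = False, p8 = True works.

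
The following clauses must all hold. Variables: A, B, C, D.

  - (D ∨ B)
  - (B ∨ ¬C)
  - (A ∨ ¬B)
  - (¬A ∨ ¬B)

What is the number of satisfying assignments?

The models are:
  A=F B=F C=F D=T
  A=T B=F C=F D=T
That's 2 in total.

2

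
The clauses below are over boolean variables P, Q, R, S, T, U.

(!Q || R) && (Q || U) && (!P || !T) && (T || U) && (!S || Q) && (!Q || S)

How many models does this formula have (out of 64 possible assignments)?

Case analysis on Q and S:
  Q=T, S=T: remaining (P,R,T,U) ∈ {(F,T,F,T); (F,T,T,F); (F,T,T,T); (T,T,F,T)} — 4.
  Q=T, S=F: a clause becomes empty — 0.
  Q=F, S=T: a clause becomes empty — 0.
  Q=F, S=F: R free; 3 ways for (P,T,U) × 2^1 = 6.
Total: 4 + 0 + 0 + 6 = 10.

10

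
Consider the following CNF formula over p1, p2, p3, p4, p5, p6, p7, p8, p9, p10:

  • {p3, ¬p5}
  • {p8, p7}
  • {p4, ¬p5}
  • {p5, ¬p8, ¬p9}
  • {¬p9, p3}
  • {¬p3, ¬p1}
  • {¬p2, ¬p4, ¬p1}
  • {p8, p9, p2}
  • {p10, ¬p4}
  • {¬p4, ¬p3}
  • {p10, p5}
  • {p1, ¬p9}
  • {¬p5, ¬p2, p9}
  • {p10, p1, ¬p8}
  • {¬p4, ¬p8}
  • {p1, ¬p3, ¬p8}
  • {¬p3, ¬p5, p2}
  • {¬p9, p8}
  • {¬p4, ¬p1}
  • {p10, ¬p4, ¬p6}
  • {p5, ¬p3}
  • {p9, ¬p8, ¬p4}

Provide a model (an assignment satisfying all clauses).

p6 occurs only negated in the remaining clauses — set p6 = False.
Pure literal: p7 appears only positively; assign p7 = True.
Try p1 = False.
  then p9 is forced to False.
The remaining clauses are satisfied by p2 = True, p3 = False, p4 = False, p5 = False, p8 = False, p10 = True.

p1 = False, p2 = True, p3 = False, p4 = False, p5 = False, p6 = False, p7 = True, p8 = False, p9 = False, p10 = True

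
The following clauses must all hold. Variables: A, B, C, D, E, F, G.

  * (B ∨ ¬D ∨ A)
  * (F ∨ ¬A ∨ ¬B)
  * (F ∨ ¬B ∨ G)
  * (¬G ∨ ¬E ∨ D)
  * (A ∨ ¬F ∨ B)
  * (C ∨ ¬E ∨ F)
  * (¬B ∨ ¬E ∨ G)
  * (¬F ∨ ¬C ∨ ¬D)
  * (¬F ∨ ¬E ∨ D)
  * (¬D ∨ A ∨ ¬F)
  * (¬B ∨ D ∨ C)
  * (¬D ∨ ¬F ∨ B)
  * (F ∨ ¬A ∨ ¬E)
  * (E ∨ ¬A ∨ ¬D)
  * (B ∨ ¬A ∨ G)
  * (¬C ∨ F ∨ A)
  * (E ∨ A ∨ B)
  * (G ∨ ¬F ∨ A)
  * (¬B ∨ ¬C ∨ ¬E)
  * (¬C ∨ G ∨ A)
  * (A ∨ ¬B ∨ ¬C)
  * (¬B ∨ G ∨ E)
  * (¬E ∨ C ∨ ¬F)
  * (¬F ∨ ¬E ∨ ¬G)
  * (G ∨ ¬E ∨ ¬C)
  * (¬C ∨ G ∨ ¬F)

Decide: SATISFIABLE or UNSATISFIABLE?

SATISFIABLE

Try A = False.
Branch on B: take B = True.
  then C is forced to False.
  then D is forced to True.
  then F is forced to False.
  then G is forced to True.
  then E is forced to False.
So A=False  B=True  C=False  D=True  E=False  F=False  G=True is a satisfying assignment.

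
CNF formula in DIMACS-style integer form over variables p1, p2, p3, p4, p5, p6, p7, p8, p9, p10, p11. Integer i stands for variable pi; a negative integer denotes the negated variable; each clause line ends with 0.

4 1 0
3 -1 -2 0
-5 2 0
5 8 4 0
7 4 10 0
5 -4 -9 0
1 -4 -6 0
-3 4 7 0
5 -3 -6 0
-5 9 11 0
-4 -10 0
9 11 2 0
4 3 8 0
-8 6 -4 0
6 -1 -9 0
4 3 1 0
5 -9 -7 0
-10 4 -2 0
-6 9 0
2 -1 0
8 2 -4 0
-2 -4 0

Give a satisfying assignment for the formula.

p1 = T  p2 = T  p3 = T  p4 = F  p5 = F  p6 = F  p7 = T  p8 = T  p9 = F  p10 = F  p11 = F

Set p1 = True and propagate.
  then p2 is forced to True.
  then p3 is forced to True.
  then p4 is forced to False.
  then p7 is forced to True.
  then p10 is forced to False.
Try p5 = False.
  then p8 is forced to True.
  then p6 is forced to False.
  then p9 is forced to False.
p11 is now unconstrained; take p11 = False.
Check each clause:
  1. (p1 \/ p4) — p1 is true.
  2. (~p2 \/ p3 \/ ~p1) — p3 is true.
  3. (p2 \/ ~p5) — p2 is true.
  4. (p4 \/ p5 \/ p8) — p8 is true.
  5. (p10 \/ p4 \/ p7) — p7 is true.
  6. (p5 \/ ~p4 \/ ~p9) — ~p4 is true.
  7. (p1 \/ ~p4 \/ ~p6) — p1 is true.
  8. (p4 \/ p7 \/ ~p3) — p7 is true.
  9. (p5 \/ ~p3 \/ ~p6) — ~p6 is true.
  10. (p9 \/ ~p5 \/ p11) — ~p5 is true.
  11. (~p10 \/ ~p4) — ~p4 is true.
  12. (p2 \/ p11 \/ p9) — p2 is true.
  13. (p3 \/ p8 \/ p4) — p8 is true.
  14. (p6 \/ ~p8 \/ ~p4) — ~p4 is true.
  15. (~p1 \/ p6 \/ ~p9) — ~p9 is true.
  16. (p1 \/ p4 \/ p3) — p1 is true.
  17. (p5 \/ ~p7 \/ ~p9) — ~p9 is true.
  18. (p4 \/ ~p10 \/ ~p2) — ~p10 is true.
  19. (p9 \/ ~p6) — ~p6 is true.
  20. (~p1 \/ p2) — p2 is true.
  21. (p2 \/ p8 \/ ~p4) — p8 is true.
  22. (~p4 \/ ~p2) — ~p4 is true.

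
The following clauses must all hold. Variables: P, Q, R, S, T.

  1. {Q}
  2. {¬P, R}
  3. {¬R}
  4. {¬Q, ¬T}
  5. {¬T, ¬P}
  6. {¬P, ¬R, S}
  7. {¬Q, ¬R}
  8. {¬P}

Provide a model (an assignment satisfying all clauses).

P=F, Q=T, R=F, S=F, T=F

Check each clause:
  1. {Q} — Q is true.
  2. {¬P, R} — ¬P is true.
  3. {¬R} — ¬R is true.
  4. {¬Q, ¬T} — ¬T is true.
  5. {¬P, ¬T} — ¬T is true.
  6. {¬P, S, ¬R} — ¬R is true.
  7. {¬Q, ¬R} — ¬R is true.
  8. {¬P} — ¬P is true.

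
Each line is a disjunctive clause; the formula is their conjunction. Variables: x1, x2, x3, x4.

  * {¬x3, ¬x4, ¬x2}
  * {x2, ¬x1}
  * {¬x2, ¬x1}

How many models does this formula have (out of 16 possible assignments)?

7

Satisfying assignments:
  x1=F x2=F x3=F x4=F
  x1=F x2=F x3=F x4=T
  x1=F x2=F x3=T x4=F
  x1=F x2=F x3=T x4=T
  x1=F x2=T x3=F x4=F
  x1=F x2=T x3=F x4=T
  x1=F x2=T x3=T x4=F
Count: 7.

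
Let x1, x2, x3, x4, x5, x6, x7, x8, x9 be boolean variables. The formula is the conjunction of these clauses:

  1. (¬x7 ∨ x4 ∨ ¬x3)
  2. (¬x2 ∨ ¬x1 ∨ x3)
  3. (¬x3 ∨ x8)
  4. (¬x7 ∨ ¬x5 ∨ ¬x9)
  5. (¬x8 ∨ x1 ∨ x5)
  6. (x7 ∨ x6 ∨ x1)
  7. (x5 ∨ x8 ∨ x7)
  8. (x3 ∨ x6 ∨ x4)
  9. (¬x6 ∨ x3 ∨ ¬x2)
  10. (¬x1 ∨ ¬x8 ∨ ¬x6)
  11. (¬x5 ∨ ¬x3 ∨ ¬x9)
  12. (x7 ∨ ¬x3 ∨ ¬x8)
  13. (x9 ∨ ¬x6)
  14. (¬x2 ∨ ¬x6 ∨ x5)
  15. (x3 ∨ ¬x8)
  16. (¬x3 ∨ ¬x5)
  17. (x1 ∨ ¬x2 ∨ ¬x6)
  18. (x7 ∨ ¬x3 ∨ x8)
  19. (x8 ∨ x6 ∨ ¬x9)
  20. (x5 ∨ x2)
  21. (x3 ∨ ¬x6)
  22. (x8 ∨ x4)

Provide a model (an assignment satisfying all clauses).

x1=True, x2=False, x3=False, x4=True, x5=True, x6=False, x7=False, x8=False, x9=False

x4 occurs only positively in the remaining clauses — set x4 = True.
Set x1 = True and propagate.
Branch on x2: take x2 = False.
  then x5 is forced to True.
  then x3 is forced to False.
  then x8 is forced to False.
  then x6 is forced to False.
  then x9 is forced to False.
x7 is now unconstrained; take x7 = False.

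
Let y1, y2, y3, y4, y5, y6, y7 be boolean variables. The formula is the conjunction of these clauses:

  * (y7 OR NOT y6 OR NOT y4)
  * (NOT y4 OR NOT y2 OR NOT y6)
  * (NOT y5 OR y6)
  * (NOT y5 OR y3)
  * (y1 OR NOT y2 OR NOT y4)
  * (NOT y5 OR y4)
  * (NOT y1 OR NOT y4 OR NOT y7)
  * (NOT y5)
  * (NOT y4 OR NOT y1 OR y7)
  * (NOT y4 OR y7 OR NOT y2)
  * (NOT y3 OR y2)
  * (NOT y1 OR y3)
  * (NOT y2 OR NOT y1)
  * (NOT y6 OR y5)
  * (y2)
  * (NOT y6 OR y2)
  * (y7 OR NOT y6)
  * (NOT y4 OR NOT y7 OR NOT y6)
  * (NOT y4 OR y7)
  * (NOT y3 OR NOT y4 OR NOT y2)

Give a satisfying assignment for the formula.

y1=F  y2=T  y3=T  y4=F  y5=F  y6=F  y7=F

(NOT y5) is a unit clause, so y5 = False.
Unit propagation: (NOT y6) forces y6 = False.
The clause (y2) is unit: y2 must be True.
The clause (NOT y1) is unit: y1 must be False.
(NOT y4) is a unit clause, so y4 = False.
y3, y7 are now unconstrained; take y3 = True, y7 = False.
Every clause has at least one true literal under this assignment.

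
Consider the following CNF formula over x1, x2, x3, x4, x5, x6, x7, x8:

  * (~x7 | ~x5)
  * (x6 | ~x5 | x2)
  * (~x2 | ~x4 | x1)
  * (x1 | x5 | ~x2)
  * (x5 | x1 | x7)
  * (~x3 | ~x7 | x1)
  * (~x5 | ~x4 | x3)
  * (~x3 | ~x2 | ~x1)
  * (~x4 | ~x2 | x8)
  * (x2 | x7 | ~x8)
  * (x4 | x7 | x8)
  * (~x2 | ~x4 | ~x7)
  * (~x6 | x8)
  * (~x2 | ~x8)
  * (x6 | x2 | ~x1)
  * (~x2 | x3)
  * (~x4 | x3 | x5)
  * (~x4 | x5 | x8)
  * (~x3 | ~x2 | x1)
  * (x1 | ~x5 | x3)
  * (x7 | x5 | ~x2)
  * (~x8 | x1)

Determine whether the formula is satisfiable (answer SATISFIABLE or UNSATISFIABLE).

Set x1 = True and propagate.
For the remaining variables, x2 = False, x3 = True, x4 = False, x5 = False, x6 = True, x7 = True, x8 = True works.
So x1=True  x2=False  x3=True  x4=False  x5=False  x6=True  x7=True  x8=True is a satisfying assignment.

SATISFIABLE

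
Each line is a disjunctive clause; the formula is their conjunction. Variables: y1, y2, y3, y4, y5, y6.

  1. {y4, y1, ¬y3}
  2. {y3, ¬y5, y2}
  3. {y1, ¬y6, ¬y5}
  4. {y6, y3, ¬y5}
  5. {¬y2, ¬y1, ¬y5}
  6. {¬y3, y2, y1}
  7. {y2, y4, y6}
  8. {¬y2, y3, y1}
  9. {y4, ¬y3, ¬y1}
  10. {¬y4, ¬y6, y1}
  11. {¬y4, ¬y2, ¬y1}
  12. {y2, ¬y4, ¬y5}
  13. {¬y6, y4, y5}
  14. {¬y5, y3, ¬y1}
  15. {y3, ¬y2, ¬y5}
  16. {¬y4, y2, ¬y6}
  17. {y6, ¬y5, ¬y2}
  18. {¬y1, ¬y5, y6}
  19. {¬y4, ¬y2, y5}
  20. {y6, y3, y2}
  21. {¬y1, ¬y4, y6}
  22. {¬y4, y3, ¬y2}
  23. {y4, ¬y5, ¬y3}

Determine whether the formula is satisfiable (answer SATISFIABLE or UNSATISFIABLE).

SATISFIABLE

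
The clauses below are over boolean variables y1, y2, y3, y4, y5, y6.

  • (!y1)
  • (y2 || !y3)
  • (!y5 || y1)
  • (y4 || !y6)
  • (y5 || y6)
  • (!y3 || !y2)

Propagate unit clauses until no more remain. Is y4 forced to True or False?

Unit clause (!y1) sets y1 = False.
From (y1 || !y5) and y1 = False: y5 = False.
In (y6 || y5), y5 is now false; y6 must hold, so y6 = True.
From (!y6 || y4) and y6 = True: y4 = True.

True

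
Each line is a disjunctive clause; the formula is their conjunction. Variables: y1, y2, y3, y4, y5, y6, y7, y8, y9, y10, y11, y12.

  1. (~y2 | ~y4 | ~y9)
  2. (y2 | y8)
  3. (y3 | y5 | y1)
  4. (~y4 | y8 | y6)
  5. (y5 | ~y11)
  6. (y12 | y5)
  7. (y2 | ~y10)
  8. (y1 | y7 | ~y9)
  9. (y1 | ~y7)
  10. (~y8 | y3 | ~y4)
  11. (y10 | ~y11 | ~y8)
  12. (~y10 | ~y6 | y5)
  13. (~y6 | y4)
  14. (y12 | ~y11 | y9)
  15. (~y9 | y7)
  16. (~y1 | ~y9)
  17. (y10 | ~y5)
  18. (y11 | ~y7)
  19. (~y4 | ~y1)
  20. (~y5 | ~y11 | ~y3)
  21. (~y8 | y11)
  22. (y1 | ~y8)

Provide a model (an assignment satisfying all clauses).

y1=T  y2=T  y3=F  y4=F  y5=T  y6=F  y7=F  y8=T  y9=F  y10=T  y11=T  y12=T

Check each clause:
  1. (~y9 | ~y4 | ~y2) — ~y4 is true.
  2. (y8 | y2) — y8 is true.
  3. (y5 | y1 | y3) — y1 is true.
  4. (y8 | ~y4 | y6) — y8 is true.
  5. (y5 | ~y11) — y5 is true.
  6. (y5 | y12) — y12 is true.
  7. (y2 | ~y10) — y2 is true.
  8. (~y9 | y7 | y1) — y1 is true.
  9. (~y7 | y1) — y1 is true.
  10. (y3 | ~y8 | ~y4) — ~y4 is true.
  11. (~y8 | ~y11 | y10) — y10 is true.
  12. (~y6 | ~y10 | y5) — ~y6 is true.
  13. (y4 | ~y6) — ~y6 is true.
  14. (y9 | y12 | ~y11) — y12 is true.
  15. (~y9 | y7) — ~y9 is true.
  16. (~y9 | ~y1) — ~y9 is true.
  17. (y10 | ~y5) — y10 is true.
  18. (~y7 | y11) — ~y7 is true.
  19. (~y4 | ~y1) — ~y4 is true.
  20. (~y11 | ~y5 | ~y3) — ~y3 is true.
  21. (y11 | ~y8) — y11 is true.
  22. (y1 | ~y8) — y1 is true.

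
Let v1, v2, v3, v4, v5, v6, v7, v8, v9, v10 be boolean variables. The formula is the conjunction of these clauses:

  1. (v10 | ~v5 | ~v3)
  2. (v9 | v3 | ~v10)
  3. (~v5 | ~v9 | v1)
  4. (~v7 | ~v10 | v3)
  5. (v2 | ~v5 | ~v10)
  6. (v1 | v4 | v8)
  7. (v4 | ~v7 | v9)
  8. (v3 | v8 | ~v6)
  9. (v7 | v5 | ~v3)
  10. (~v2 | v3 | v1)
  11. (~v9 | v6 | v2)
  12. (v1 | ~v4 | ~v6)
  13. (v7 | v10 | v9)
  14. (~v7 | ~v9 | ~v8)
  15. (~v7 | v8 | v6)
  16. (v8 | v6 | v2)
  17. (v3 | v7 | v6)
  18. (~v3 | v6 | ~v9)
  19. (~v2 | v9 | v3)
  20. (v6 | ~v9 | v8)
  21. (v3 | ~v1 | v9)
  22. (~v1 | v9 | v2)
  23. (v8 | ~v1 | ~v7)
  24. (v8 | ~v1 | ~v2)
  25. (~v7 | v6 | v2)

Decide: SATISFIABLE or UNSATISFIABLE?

SATISFIABLE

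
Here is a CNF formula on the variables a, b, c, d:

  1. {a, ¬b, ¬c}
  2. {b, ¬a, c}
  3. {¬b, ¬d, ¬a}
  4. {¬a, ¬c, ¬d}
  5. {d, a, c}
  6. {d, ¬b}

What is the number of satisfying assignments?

5

Satisfying assignments:
  a=0 b=0 c=0 d=1
  a=0 b=0 c=1 d=0
  a=0 b=0 c=1 d=1
  a=0 b=1 c=0 d=1
  a=1 b=0 c=1 d=0
That's 5 in total.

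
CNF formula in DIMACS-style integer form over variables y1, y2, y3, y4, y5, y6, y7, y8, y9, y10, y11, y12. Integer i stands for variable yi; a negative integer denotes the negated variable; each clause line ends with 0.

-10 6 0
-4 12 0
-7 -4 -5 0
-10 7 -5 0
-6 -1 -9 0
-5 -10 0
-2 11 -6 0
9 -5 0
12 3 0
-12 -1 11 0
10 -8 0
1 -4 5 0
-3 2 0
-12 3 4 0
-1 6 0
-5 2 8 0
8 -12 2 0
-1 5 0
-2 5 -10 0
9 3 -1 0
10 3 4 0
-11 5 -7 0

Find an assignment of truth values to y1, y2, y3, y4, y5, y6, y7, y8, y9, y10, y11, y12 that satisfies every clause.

y1=False, y2=True, y3=False, y4=True, y5=True, y6=False, y7=False, y8=False, y9=True, y10=False, y11=False, y12=True

Check each clause:
  1. {y6, ¬y10} — ¬y10 is true.
  2. {y12, ¬y4} — y12 is true.
  3. {¬y7, ¬y4, ¬y5} — ¬y7 is true.
  4. {¬y10, ¬y5, y7} — ¬y10 is true.
  5. {¬y1, ¬y9, ¬y6} — ¬y6 is true.
  6. {¬y5, ¬y10} — ¬y10 is true.
  7. {¬y6, y11, ¬y2} — ¬y6 is true.
  8. {¬y5, y9} — y9 is true.
  9. {y12, y3} — y12 is true.
  10. {¬y12, ¬y1, y11} — ¬y1 is true.
  11. {¬y8, y10} — ¬y8 is true.
  12. {¬y4, y1, y5} — y5 is true.
  13. {y2, ¬y3} — y2 is true.
  14. {y3, ¬y12, y4} — y4 is true.
  15. {¬y1, y6} — ¬y1 is true.
  16. {¬y5, y2, y8} — y2 is true.
  17. {¬y12, y8, y2} — y2 is true.
  18. {y5, ¬y1} — y5 is true.
  19. {¬y10, ¬y2, y5} — y5 is true.
  20. {y9, y3, ¬y1} — y9 is true.
  21. {y3, y10, y4} — y4 is true.
  22. {¬y11, y5, ¬y7} — ¬y11 is true.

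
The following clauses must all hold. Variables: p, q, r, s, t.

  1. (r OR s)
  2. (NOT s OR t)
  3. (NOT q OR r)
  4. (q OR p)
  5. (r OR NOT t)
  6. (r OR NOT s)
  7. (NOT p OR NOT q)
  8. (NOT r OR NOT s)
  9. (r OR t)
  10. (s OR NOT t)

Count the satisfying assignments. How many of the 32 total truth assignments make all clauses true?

Satisfying assignments:
  p=0 q=1 r=1 s=0 t=0
  p=1 q=0 r=1 s=0 t=0
That's 2 in total.

2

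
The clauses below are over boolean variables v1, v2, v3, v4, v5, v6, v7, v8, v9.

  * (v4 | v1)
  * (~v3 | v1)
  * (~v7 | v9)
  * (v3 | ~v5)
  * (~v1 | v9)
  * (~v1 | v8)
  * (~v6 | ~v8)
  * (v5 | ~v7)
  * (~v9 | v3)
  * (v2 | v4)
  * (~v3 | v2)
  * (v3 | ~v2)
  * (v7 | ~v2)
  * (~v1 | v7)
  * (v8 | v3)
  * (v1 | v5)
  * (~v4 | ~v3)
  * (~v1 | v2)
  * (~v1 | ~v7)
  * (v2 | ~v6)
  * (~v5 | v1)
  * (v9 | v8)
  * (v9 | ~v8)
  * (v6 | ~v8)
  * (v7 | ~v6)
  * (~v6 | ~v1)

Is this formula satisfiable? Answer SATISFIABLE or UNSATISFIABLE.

UNSATISFIABLE

v1 = True:
  propagation gives v9=True, v8=True, v6=False; an empty clause results — contradiction.
v1 = False:
  propagation gives v4=True, v3=False, v5=False; an empty clause results — contradiction.
Every branch closes, so no satisfying assignment exists.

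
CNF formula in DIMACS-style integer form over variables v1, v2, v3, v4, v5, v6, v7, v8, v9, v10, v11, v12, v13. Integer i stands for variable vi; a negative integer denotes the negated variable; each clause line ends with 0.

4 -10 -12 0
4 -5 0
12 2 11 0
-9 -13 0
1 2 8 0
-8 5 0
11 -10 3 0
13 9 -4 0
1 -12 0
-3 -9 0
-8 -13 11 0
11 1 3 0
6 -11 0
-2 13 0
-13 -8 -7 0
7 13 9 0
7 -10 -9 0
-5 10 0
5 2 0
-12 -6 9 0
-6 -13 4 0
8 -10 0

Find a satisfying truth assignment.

Set v1 = False and propagate.
  then v12 is forced to False.
Set v2 = False and propagate.
  then v11 is forced to True.
  then v8 is forced to True.
  then v5 is forced to True.
  then v4 is forced to True.
  then v6 is forced to True.
  then v10 is forced to True.
Set v3 = False and propagate.
For the remaining variables, v7 = True, v9 = True, v13 = False works.
Check each clause:
  1. (~v12 | v4 | ~v10) — ~v12 is true.
  2. (~v5 | v4) — v4 is true.
  3. (v11 | v12 | v2) — v11 is true.
  4. (~v13 | ~v9) — ~v13 is true.
  5. (v8 | v1 | v2) — v8 is true.
  6. (v5 | ~v8) — v5 is true.
  7. (~v10 | v3 | v11) — v11 is true.
  8. (v9 | ~v4 | v13) — v9 is true.
  9. (v1 | ~v12) — ~v12 is true.
  10. (~v9 | ~v3) — ~v3 is true.
  11. (~v8 | ~v13 | v11) — v11 is true.
  12. (v11 | v1 | v3) — v11 is true.
  13. (~v11 | v6) — v6 is true.
  14. (~v2 | v13) — ~v2 is true.
  15. (~v8 | ~v13 | ~v7) — ~v13 is true.
  16. (v13 | v7 | v9) — v9 is true.
  17. (v7 | ~v10 | ~v9) — v7 is true.
  18. (v10 | ~v5) — v10 is true.
  19. (v5 | v2) — v5 is true.
  20. (~v12 | ~v6 | v9) — v9 is true.
  21. (v4 | ~v13 | ~v6) — ~v13 is true.
  22. (~v10 | v8) — v8 is true.

v1 = F, v2 = F, v3 = F, v4 = T, v5 = T, v6 = T, v7 = T, v8 = T, v9 = T, v10 = T, v11 = T, v12 = F, v13 = F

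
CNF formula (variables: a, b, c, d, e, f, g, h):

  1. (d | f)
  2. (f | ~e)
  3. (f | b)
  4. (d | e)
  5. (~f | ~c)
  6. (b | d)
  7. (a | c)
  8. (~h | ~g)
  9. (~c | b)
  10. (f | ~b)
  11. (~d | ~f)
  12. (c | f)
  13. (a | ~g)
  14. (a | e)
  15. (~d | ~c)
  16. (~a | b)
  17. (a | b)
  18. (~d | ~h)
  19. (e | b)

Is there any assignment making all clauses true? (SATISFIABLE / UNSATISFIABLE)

SATISFIABLE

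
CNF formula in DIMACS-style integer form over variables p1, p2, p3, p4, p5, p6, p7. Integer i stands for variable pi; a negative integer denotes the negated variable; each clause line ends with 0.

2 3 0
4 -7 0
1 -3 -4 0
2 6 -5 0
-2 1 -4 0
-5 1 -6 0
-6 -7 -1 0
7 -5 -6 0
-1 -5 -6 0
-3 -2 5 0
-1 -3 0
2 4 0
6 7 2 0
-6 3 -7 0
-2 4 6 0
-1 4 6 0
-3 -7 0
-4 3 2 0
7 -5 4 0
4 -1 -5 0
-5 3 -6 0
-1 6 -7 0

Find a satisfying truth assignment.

p1=F, p2=T, p3=F, p4=F, p5=F, p6=T, p7=F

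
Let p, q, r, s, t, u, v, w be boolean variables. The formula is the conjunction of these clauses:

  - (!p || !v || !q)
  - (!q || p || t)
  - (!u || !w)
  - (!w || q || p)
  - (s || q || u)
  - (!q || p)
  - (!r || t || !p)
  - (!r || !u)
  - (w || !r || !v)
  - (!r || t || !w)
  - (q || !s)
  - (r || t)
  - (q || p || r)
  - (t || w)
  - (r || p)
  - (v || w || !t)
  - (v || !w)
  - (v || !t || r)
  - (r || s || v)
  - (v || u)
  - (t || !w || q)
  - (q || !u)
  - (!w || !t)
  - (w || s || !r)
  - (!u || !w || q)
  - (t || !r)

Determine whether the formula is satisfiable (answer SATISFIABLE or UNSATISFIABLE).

UNSATISFIABLE

r = True:
  propagation gives u=False, v=True, w=True, t=True; an empty clause results — contradiction.
r = False:
  propagation gives t=True, p=True, v=True, q=False; an empty clause results — contradiction.
Every branch closes, so no satisfying assignment exists.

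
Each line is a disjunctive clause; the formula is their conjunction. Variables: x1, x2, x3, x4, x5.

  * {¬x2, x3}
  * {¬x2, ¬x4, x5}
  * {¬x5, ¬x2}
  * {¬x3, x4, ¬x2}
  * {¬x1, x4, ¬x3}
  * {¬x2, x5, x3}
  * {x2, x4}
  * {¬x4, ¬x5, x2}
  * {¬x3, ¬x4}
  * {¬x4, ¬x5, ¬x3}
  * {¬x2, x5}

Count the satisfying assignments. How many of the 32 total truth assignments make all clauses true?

The models are:
  x1=F x2=F x3=F x4=T x5=F
  x1=T x2=F x3=F x4=T x5=F
Count: 2.

2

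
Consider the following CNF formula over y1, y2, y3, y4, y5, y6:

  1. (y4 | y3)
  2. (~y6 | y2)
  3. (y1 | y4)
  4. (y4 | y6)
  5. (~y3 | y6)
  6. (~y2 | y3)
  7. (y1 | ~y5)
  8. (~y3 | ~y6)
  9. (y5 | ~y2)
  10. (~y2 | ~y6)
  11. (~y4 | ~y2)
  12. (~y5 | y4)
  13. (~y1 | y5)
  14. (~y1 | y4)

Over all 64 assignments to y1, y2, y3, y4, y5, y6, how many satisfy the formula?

2

The models are:
  y1=0 y2=0 y3=0 y4=1 y5=0 y6=0
  y1=1 y2=0 y3=0 y4=1 y5=1 y6=0
Count: 2.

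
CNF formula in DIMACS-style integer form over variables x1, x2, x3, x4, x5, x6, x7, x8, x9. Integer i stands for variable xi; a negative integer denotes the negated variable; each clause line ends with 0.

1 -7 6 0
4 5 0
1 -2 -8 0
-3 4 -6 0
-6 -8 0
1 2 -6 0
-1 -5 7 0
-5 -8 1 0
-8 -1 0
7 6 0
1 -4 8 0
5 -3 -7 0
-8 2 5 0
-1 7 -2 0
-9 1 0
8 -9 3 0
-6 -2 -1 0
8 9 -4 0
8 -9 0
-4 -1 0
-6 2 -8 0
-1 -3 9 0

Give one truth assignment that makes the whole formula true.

x1=True, x2=False, x3=False, x4=False, x5=True, x6=True, x7=True, x8=False, x9=False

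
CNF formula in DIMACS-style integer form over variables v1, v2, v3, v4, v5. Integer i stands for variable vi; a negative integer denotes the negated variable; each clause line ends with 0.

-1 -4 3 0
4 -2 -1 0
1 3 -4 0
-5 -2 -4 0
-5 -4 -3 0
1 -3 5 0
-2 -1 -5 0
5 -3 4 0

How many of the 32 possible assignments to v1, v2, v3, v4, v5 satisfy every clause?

11

Split on v4, then v1.
  v4=T, v1=T: remaining (v2,v3,v5) ∈ {(F,T,F); (T,T,F)} — 2.
  v4=T, v1=F: a clause becomes empty — 0.
  v4=F, v1=T: remaining (v2,v3,v5) ∈ {(F,F,F); (F,F,T); (F,T,T)} — 3.
  v4=F, v1=F: v2 free; 3 ways for (v3,v5) × 2^1 = 6.
Total: 2 + 0 + 3 + 6 = 11.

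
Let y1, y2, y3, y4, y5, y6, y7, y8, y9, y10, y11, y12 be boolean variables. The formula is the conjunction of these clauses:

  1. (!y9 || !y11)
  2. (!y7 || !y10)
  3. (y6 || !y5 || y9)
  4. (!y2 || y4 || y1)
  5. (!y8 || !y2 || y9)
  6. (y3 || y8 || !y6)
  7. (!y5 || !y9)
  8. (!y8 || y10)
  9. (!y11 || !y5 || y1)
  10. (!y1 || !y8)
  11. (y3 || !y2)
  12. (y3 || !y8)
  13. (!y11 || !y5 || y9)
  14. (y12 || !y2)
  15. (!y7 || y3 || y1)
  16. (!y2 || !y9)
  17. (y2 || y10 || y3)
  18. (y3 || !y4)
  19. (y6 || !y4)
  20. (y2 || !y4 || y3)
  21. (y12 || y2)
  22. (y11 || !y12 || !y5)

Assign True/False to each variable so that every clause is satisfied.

Pure literal: y3 appears only positively; assign y3 = True.
y5 occurs only negated in the remaining clauses — set y5 = False.
Try y1 = False.
Set y2 = False and propagate.
  then y12 is forced to True.
Try y4 = False.
For the remaining variables, y6 = False, y7 = False, y8 = True, y9 = False, y10 = True, y11 = True works.
Check each clause:
  1. (!y9 || !y11) — !y9 is true.
  2. (!y10 || !y7) — !y7 is true.
  3. (!y5 || y6 || y9) — !y5 is true.
  4. (!y2 || y4 || y1) — !y2 is true.
  5. (!y8 || !y2 || y9) — !y2 is true.
  6. (!y6 || y3 || y8) — y8 is true.
  7. (!y9 || !y5) — !y5 is true.
  8. (!y8 || y10) — y10 is true.
  9. (!y11 || y1 || !y5) — !y5 is true.
  10. (!y1 || !y8) — !y1 is true.
  11. (!y2 || y3) — y3 is true.
  12. (!y8 || y3) — y3 is true.
  13. (y9 || !y5 || !y11) — !y5 is true.
  14. (!y2 || y12) — y12 is true.
  15. (!y7 || y3 || y1) — !y7 is true.
  16. (!y2 || !y9) — !y2 is true.
  17. (y2 || y3 || y10) — y10 is true.
  18. (!y4 || y3) — y3 is true.
  19. (!y4 || y6) — !y4 is true.
  20. (!y4 || y2 || y3) — y3 is true.
  21. (y12 || y2) — y12 is true.
  22. (!y12 || !y5 || y11) — y11 is true.

y1=0, y2=0, y3=1, y4=0, y5=0, y6=0, y7=0, y8=1, y9=0, y10=1, y11=1, y12=1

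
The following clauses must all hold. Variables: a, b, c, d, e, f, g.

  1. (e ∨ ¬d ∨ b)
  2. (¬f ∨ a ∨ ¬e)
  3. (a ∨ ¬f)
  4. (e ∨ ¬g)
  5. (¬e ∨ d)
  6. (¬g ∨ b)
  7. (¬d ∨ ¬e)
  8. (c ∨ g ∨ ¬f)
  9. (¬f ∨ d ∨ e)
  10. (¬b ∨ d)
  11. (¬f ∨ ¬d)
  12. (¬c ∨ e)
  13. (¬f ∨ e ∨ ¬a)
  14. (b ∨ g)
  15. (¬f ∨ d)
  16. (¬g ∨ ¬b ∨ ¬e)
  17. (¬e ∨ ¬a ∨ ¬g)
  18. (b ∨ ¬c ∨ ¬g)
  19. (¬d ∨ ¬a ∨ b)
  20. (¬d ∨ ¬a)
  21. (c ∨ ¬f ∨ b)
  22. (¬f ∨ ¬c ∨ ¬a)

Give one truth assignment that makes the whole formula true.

a = False, b = True, c = False, d = True, e = False, f = False, g = False

Check each clause:
  1. (b ∨ ¬d ∨ e) — b is true.
  2. (¬e ∨ ¬f ∨ a) — ¬f is true.
  3. (¬f ∨ a) — ¬f is true.
  4. (¬g ∨ e) — ¬g is true.
  5. (¬e ∨ d) — ¬e is true.
  6. (¬g ∨ b) — ¬g is true.
  7. (¬d ∨ ¬e) — ¬e is true.
  8. (c ∨ g ∨ ¬f) — ¬f is true.
  9. (d ∨ ¬f ∨ e) — ¬f is true.
  10. (d ∨ ¬b) — d is true.
  11. (¬f ∨ ¬d) — ¬f is true.
  12. (¬c ∨ e) — ¬c is true.
  13. (¬f ∨ e ∨ ¬a) — ¬f is true.
  14. (b ∨ g) — b is true.
  15. (¬f ∨ d) — ¬f is true.
  16. (¬e ∨ ¬b ∨ ¬g) — ¬g is true.
  17. (¬e ∨ ¬g ∨ ¬a) — ¬g is true.
  18. (¬g ∨ b ∨ ¬c) — ¬g is true.
  19. (b ∨ ¬a ∨ ¬d) — b is true.
  20. (¬d ∨ ¬a) — ¬a is true.
  21. (b ∨ ¬f ∨ c) — ¬f is true.
  22. (¬c ∨ ¬f ∨ ¬a) — ¬f is true.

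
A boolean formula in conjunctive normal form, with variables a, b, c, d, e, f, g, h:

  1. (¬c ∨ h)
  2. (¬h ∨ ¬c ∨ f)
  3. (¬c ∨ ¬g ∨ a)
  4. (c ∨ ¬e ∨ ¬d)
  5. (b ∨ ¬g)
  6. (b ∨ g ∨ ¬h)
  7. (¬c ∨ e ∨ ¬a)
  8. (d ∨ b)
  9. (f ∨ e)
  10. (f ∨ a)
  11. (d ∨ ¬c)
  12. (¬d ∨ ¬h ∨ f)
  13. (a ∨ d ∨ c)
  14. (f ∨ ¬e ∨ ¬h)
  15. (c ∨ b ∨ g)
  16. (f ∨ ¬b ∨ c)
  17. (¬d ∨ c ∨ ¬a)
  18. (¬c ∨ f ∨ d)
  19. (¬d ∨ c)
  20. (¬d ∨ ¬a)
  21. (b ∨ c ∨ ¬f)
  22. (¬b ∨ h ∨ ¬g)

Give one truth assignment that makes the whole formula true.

a=True, b=True, c=False, d=False, e=True, f=True, g=False, h=False

Set a = True and propagate.
  then d is forced to False.
  then b is forced to True.
  then c is forced to False.
  then f is forced to True.
Set g = False and propagate.
e, h are now unconstrained; take e = True, h = False.
Every clause has at least one true literal under this assignment.
Check each clause:
  1. (h ∨ ¬c) — ¬c is true.
  2. (¬h ∨ ¬c ∨ f) — ¬h is true.
  3. (a ∨ ¬g ∨ ¬c) — a is true.
  4. (¬d ∨ c ∨ ¬e) — ¬d is true.
  5. (¬g ∨ b) — ¬g is true.
  6. (g ∨ b ∨ ¬h) — ¬h is true.
  7. (e ∨ ¬a ∨ ¬c) — e is true.
  8. (d ∨ b) — b is true.
  9. (f ∨ e) — e is true.
  10. (a ∨ f) — a is true.
  11. (d ∨ ¬c) — ¬c is true.
  12. (¬h ∨ ¬d ∨ f) — ¬h is true.
  13. (c ∨ a ∨ d) — a is true.
  14. (¬e ∨ ¬h ∨ f) — ¬h is true.
  15. (c ∨ b ∨ g) — b is true.
  16. (c ∨ f ∨ ¬b) — f is true.
  17. (c ∨ ¬a ∨ ¬d) — ¬d is true.
  18. (d ∨ ¬c ∨ f) — ¬c is true.
  19. (c ∨ ¬d) — ¬d is true.
  20. (¬a ∨ ¬d) — ¬d is true.
  21. (¬f ∨ c ∨ b) — b is true.
  22. (¬g ∨ ¬b ∨ h) — ¬g is true.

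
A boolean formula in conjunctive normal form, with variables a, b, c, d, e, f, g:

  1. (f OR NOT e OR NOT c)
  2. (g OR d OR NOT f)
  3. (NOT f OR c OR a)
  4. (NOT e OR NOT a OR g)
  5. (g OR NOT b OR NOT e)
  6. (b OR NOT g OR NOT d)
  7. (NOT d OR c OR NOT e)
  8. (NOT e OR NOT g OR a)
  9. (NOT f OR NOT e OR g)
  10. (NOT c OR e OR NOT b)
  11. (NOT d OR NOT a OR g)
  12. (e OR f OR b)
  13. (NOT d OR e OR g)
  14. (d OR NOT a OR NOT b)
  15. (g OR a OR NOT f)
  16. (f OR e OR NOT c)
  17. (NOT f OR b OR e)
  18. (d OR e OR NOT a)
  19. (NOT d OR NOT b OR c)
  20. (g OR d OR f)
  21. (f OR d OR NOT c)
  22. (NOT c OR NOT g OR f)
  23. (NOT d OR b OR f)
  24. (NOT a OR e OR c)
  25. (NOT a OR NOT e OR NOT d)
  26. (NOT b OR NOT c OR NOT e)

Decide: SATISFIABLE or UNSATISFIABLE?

SATISFIABLE

Try a = True.
Branch on b: take b = False.
Set c = True and propagate.
The remaining clauses are satisfied by d = False, e = True, f = True, g = True.
So a=1, b=0, c=1, d=0, e=1, f=1, g=1 is a satisfying assignment.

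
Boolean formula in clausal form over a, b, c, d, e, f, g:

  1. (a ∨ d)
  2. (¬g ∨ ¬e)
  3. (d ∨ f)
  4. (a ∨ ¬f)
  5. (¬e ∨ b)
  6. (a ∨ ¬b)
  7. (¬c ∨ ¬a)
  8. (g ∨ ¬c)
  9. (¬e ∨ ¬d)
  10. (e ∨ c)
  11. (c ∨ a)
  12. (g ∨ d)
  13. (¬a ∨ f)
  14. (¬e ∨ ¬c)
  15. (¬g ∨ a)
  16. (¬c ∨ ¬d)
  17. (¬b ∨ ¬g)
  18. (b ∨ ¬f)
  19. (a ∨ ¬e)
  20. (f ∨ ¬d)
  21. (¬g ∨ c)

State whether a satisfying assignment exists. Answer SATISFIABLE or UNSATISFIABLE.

a = True:
  propagation gives c=False, e=True, g=False, b=True; an empty clause results — contradiction.
a = False:
  propagation gives d=True, f=False; an empty clause results — contradiction.
Every branch closes, so no satisfying assignment exists.

UNSATISFIABLE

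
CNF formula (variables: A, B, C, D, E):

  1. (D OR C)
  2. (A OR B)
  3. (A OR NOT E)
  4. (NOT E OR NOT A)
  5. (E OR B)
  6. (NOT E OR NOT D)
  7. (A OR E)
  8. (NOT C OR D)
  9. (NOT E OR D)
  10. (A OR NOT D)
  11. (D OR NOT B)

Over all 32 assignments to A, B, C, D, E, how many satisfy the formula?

2

Satisfying assignments:
  A=1 B=1 C=0 D=1 E=0
  A=1 B=1 C=1 D=1 E=0
That's 2 in total.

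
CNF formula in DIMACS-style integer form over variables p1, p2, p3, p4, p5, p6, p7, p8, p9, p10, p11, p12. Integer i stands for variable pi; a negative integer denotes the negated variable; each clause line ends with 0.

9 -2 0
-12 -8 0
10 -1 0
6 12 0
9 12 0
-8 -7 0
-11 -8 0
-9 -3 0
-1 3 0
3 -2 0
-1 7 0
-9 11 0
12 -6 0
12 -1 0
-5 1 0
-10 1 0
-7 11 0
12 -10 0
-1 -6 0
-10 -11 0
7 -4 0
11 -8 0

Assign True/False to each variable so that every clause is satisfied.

p1 = False, p2 = False, p3 = False, p4 = False, p5 = False, p6 = True, p7 = False, p8 = False, p9 = False, p10 = False, p11 = True, p12 = True

Pure literal: p2 appears only negated; assign p2 = False.
Pure literal: p4 appears only negated; assign p4 = False.
Set p1 = False and propagate.
  then p5 is forced to False.
  then p10 is forced to False.
Try p3 = False.
Set p6 = True and propagate.
  then p12 is forced to True.
  then p8 is forced to False.
For the remaining variables, p7 = False, p9 = False, p11 = True works.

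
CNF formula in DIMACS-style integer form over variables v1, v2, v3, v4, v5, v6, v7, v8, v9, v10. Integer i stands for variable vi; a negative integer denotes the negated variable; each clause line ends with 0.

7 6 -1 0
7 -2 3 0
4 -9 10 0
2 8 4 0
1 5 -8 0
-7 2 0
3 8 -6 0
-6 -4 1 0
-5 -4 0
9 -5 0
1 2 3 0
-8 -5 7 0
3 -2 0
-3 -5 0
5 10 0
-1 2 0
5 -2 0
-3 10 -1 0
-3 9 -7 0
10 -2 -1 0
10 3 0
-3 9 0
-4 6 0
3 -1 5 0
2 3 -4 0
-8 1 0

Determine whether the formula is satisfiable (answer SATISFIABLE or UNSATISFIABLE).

UNSATISFIABLE

v3 = True:
  propagation gives v5=False, v10=True, v2=False, v7=False; an empty clause results — contradiction.
v3 = False:
  propagation gives v2=False, v7=False, v1=True; an empty clause results — contradiction.
Every branch closes, so no satisfying assignment exists.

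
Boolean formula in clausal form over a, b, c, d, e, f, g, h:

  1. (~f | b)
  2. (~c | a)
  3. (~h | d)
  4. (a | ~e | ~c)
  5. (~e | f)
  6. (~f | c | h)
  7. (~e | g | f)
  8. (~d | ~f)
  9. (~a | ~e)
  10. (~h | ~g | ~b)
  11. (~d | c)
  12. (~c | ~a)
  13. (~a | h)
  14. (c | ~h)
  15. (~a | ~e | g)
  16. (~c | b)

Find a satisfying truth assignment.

e occurs only negated in the remaining clauses — set e = False.
Try a = False.
  then c is forced to False.
  then d is forced to False.
  then h is forced to False.
  then f is forced to False.
b, g are now unconstrained; take b = False, g = True.
Check each clause:
  1. (~f | b) — ~f is true.
  2. (a | ~c) — ~c is true.
  3. (d | ~h) — ~h is true.
  4. (~e | a | ~c) — ~e is true.
  5. (f | ~e) — ~e is true.
  6. (h | c | ~f) — ~f is true.
  7. (~e | g | f) — ~e is true.
  8. (~d | ~f) — ~f is true.
  9. (~a | ~e) — ~e is true.
  10. (~g | ~b | ~h) — ~h is true.
  11. (c | ~d) — ~d is true.
  12. (~a | ~c) — ~c is true.
  13. (~a | h) — ~a is true.
  14. (c | ~h) — ~h is true.
  15. (g | ~a | ~e) — ~e is true.
  16. (b | ~c) — ~c is true.

a=F, b=F, c=F, d=F, e=F, f=F, g=T, h=F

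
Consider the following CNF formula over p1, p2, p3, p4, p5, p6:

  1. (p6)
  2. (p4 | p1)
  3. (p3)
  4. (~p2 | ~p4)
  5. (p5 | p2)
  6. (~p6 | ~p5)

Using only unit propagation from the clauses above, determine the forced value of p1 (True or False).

True

(p6) stands alone — p6 = True.
(p3) stands alone — p3 = True.
In (~p6 | ~p5), ~p6 is now false; ~p5 must hold, so p5 = False.
From (p5 | p2) and p5 = False: p2 = True.
From (~p2 | ~p4) and p2 = True: p4 = False.
(p4 | p1) with p4 = False leaves only p1, so p1 = True.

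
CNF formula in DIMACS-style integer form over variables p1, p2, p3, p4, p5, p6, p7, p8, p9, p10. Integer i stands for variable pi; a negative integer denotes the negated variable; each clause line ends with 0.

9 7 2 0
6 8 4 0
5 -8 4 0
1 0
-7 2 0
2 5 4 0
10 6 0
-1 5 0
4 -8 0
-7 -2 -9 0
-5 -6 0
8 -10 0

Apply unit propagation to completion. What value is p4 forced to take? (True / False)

True

(p1) is a unit clause: p1 = True.
In (¬p1 ∨ p5), ¬p1 is now false; p5 must hold, so p5 = True.
From (¬p6 ∨ ¬p5) and p5 = True: p6 = False.
In (p10 ∨ p6), p6 is now false; p10 must hold, so p10 = True.
In (p8 ∨ ¬p10), ¬p10 is now false; p8 must hold, so p8 = True.
In (p4 ∨ ¬p8), ¬p8 is now false; p4 must hold, so p4 = True.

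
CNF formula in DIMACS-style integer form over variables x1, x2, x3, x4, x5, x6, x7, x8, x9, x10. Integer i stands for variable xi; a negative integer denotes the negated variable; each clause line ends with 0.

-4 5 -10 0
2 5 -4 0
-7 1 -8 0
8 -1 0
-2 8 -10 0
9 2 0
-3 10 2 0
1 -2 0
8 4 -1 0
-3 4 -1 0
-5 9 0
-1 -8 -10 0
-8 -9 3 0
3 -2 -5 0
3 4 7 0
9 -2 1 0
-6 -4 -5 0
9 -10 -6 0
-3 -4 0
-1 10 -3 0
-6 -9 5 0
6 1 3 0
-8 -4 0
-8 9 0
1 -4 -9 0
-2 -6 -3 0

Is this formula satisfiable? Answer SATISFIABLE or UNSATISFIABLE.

Try x1 = False.
  then x2 is forced to False.
  then x9 is forced to True.
  then x4 is forced to False.
The remaining clauses are satisfied by x3 = False, x5 = True, x6 = True, x7 = True, x8 = False, x10 = True.
So x1=0  x2=0  x3=0  x4=0  x5=1  x6=1  x7=1  x8=0  x9=1  x10=1 is a satisfying assignment.

SATISFIABLE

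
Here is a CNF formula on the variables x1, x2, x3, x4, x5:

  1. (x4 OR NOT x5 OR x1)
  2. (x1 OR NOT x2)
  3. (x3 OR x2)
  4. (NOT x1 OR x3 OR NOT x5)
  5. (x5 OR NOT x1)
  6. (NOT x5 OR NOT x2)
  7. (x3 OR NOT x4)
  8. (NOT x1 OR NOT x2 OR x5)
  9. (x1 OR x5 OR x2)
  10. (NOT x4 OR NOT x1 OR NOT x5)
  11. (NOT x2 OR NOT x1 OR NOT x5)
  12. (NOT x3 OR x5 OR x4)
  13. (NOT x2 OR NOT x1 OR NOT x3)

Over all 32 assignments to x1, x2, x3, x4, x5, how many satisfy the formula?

2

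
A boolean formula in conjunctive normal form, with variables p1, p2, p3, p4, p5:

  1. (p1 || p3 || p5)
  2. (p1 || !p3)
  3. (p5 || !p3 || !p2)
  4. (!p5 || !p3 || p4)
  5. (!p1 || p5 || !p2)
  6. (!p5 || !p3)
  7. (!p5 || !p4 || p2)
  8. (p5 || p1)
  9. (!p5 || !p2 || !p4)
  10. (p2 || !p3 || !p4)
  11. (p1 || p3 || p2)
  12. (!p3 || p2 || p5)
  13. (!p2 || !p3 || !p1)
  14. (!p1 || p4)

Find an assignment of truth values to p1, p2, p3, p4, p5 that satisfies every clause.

Try p1 = False.
  then p3 is forced to False.
  then p5 is forced to True.
  then p2 is forced to True.
  then p4 is forced to False.

p1 = F  p2 = T  p3 = F  p4 = F  p5 = T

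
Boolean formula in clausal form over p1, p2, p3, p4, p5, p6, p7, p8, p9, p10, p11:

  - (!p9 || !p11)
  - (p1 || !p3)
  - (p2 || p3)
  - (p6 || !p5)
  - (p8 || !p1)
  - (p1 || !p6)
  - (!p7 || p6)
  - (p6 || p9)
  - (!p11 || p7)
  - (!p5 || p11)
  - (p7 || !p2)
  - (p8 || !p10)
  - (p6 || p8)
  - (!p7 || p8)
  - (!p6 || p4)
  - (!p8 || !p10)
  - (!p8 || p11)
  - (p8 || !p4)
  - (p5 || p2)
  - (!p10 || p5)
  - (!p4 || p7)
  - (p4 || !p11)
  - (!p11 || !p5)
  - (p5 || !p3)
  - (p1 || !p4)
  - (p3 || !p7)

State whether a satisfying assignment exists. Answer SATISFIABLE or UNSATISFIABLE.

p8 = True:
  propagation gives p10=False, p11=True, p9=False, p6=True; an empty clause results — contradiction.
p8 = False:
  propagation gives p1=False, p3=False, p2=True, p6=False; an empty clause results — contradiction.
Every branch closes, so no satisfying assignment exists.

UNSATISFIABLE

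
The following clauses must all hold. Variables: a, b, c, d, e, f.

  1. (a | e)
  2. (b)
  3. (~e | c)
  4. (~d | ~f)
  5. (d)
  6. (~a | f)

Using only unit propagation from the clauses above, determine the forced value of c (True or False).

True

(b) stands alone — b = True.
(d) is a unit clause: d = True.
(~f | ~d) with d = True leaves only ~f, so f = False.
In (f | ~a), f is now false; ~a must hold, so a = False.
(e | a): since a = False, the clause reduces to (e). e = True.
In (~e | c), ~e is now false; c must hold, so c = True.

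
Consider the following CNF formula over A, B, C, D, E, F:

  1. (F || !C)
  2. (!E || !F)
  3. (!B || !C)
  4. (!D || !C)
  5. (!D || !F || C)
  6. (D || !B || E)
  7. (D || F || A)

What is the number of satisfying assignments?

15

Split on C, then D.
  C=1, D=1: a clause becomes empty — 0.
  C=1, D=0: remaining (A,B,E,F) ∈ {(0,0,0,1); (1,0,0,1)} — 2.
  C=0, D=1: forces F=0; A, B, E free → 2^3 = 8.
  C=0, D=0: 5 of the 16 assignments to (A,B,E,F) work.
Total: 0 + 2 + 8 + 5 = 15.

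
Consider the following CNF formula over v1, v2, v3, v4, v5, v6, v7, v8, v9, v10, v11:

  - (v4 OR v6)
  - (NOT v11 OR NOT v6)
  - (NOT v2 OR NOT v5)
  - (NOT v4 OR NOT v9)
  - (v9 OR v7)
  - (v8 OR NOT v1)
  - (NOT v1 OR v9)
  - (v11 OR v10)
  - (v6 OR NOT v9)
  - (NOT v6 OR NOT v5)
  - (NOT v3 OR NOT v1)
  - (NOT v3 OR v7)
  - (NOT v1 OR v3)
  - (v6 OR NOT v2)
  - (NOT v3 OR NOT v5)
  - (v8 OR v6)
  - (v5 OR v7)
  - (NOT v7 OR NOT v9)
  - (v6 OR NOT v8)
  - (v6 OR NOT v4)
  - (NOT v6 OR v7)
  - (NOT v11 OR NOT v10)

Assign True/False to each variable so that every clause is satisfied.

v1=False, v2=False, v3=False, v4=True, v5=False, v6=True, v7=True, v8=False, v9=False, v10=True, v11=False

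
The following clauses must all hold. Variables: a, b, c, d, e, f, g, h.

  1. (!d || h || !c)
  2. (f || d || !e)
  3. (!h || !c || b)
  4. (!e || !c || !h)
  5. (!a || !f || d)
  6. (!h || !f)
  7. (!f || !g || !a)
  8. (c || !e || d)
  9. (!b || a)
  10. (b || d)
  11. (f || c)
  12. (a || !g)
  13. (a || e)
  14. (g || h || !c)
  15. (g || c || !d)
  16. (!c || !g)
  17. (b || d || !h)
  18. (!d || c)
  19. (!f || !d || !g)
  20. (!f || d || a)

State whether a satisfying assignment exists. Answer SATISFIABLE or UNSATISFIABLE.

Set a = True and propagate.
Set b = True and propagate.
For the remaining variables, c = True, d = True, e = False, f = False, g = False, h = True works.
Every clause has at least one true literal under this assignment.
So a = True, b = True, c = True, d = True, e = False, f = False, g = False, h = True is a satisfying assignment.

SATISFIABLE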